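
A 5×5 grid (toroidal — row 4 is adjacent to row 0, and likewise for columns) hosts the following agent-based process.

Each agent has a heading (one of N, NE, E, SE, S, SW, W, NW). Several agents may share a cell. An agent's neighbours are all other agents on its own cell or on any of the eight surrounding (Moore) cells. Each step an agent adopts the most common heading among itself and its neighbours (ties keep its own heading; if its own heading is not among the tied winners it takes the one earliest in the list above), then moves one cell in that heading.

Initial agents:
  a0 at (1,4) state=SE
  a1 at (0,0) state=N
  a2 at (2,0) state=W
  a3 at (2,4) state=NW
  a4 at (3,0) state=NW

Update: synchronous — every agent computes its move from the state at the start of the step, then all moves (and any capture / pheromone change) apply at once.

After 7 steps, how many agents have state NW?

4

t=1: a0@(2,0):SE a1@(4,0):N a2@(1,4):NW a3@(1,3):NW a4@(2,4):NW
t=2: a0@(1,4):NW a1@(3,0):N a2@(0,3):NW a3@(0,2):NW a4@(1,3):NW
t=3: a0@(0,3):NW a1@(2,0):N a2@(4,2):NW a3@(4,1):NW a4@(0,2):NW
t=4: a0@(4,2):NW a1@(1,0):N a2@(3,1):NW a3@(3,0):NW a4@(4,1):NW
t=5: a0@(3,1):NW a1@(0,0):N a2@(2,0):NW a3@(2,4):NW a4@(3,0):NW
t=6: a0@(2,0):NW a1@(4,0):N a2@(1,4):NW a3@(1,3):NW a4@(2,4):NW
t=7: a0@(1,4):NW a1@(3,0):N a2@(0,3):NW a3@(0,2):NW a4@(1,3):NW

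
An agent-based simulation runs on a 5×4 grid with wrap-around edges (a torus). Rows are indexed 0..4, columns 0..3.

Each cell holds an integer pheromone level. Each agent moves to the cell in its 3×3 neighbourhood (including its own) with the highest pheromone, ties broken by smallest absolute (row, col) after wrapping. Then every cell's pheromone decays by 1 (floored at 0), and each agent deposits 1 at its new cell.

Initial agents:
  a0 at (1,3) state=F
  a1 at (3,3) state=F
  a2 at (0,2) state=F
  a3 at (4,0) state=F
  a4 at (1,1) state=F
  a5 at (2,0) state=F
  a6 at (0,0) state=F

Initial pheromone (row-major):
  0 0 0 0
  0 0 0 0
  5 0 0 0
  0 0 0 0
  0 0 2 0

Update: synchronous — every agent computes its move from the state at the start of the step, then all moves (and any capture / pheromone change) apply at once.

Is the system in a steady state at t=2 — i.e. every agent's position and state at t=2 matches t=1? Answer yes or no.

yes

t=1: a0@(2,0) a1@(2,0) a2@(4,2) a3@(0,0) a4@(2,0) a5@(2,0) a6@(0,0) | pheromone: 2 0 0 0 / 0 0 0 0 / 8 0 0 0 / 0 0 0 0 / 0 0 2 0
t=2: a0@(2,0) a1@(2,0) a2@(4,2) a3@(0,0) a4@(2,0) a5@(2,0) a6@(0,0) | pheromone: 3 0 0 0 / 0 0 0 0 / 11 0 0 0 / 0 0 0 0 / 0 0 2 0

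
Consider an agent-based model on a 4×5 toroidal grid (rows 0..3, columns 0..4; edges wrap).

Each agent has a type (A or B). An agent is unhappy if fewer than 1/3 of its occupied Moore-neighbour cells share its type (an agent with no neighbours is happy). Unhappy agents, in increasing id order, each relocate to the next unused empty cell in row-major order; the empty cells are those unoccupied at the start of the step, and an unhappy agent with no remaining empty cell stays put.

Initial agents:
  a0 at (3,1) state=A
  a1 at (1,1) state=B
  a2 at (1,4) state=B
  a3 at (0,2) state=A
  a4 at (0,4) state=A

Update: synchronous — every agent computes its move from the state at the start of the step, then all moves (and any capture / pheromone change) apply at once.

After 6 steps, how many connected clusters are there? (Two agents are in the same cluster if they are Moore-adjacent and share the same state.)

2

t=1: a0@(3,1):A a1@(0,0):B a2@(0,1):B a3@(0,2):A a4@(0,3):A
t=2: (unchanged — steady state)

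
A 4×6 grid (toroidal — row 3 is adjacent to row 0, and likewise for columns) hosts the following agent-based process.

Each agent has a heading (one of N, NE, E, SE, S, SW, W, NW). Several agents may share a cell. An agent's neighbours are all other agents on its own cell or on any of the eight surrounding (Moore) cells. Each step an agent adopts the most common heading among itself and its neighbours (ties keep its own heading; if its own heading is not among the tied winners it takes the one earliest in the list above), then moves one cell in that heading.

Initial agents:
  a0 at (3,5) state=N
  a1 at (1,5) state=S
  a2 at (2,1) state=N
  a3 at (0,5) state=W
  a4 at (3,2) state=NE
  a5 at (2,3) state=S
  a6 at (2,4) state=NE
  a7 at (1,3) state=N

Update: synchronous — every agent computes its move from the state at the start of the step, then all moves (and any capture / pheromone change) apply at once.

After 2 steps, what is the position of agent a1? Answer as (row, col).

t=1: a0@(2,5):N a1@(2,5):S a2@(1,1):N a3@(0,4):W a4@(2,3):NE a5@(1,4):NE a6@(1,4):N a7@(0,3):N
t=2: a0@(1,5):N a1@(1,5):N a2@(0,1):N a3@(3,4):N a4@(1,4):NE a5@(0,4):N a6@(0,4):N a7@(3,3):N

(1, 5)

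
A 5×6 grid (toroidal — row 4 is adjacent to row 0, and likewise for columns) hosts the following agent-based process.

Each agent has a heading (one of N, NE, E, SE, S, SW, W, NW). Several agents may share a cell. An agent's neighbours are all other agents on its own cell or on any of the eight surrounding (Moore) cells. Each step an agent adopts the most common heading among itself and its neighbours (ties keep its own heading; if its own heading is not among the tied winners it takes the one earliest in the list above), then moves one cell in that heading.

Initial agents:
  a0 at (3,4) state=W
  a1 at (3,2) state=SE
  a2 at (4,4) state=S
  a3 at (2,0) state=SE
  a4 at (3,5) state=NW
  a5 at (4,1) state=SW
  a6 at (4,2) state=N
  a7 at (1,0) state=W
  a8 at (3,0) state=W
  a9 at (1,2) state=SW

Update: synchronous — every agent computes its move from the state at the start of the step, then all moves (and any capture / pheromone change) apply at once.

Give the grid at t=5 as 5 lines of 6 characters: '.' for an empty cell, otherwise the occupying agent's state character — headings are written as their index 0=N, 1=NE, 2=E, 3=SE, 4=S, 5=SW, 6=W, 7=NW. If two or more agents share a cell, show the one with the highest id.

......
.665..
.6...6
66...6
.....6

t=1: a0@(3,3):W a1@(4,3):SE a2@(0,4):S a3@(2,5):W a4@(3,4):W a5@(0,0):SW a6@(3,2):N a7@(1,5):W a8@(3,5):W a9@(2,1):SW
t=2: a0@(3,2):W a1@(4,2):W a2@(1,4):S a3@(2,4):W a4@(3,3):W a5@(1,5):SW a6@(2,2):N a7@(1,4):W a8@(3,4):W a9@(3,0):SW
t=3: a0@(3,1):W a1@(4,1):W a2@(1,3):W a3@(2,3):W a4@(3,2):W a5@(1,4):W a6@(2,1):W a7@(1,3):W a8@(3,3):W a9@(4,5):SW
t=4: a0@(3,0):W a1@(4,0):W a2@(1,2):W a3@(2,2):W a4@(3,1):W a5@(1,3):W a6@(2,0):W a7@(1,2):W a8@(3,2):W a9@(0,4):SW
t=5: a0@(3,5):W a1@(4,5):W a2@(1,1):W a3@(2,1):W a4@(3,0):W a5@(1,2):W a6@(2,5):W a7@(1,1):W a8@(3,1):W a9@(1,3):SW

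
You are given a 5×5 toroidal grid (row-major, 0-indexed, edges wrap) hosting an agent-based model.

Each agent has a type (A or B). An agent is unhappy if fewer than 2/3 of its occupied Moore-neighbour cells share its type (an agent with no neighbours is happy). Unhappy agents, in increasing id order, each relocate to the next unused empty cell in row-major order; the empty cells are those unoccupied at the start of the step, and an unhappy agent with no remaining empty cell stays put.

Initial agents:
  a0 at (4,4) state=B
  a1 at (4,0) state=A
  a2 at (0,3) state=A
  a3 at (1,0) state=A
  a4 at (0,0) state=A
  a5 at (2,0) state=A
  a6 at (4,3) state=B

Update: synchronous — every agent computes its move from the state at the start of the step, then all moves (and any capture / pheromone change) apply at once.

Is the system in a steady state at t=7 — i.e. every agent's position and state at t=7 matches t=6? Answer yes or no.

no

t=1: a0@(0,1):B a1@(0,2):A a2@(0,4):A a3@(1,0):A a4@(0,0):A a5@(2,0):A a6@(1,1):B
t=2: a0@(0,3):B a1@(1,2):A a2@(0,4):A a3@(1,3):A a4@(1,4):A a5@(2,1):A a6@(2,2):B
t=3: a0@(0,0):B a1@(0,1):A a2@(0,4):A a3@(0,2):A a4@(1,4):A a5@(1,0):A a6@(1,1):B
t=4: a0@(0,3):B a1@(1,2):A a2@(0,4):A a3@(1,3):A a4@(1,4):A a5@(2,0):A a6@(2,1):B
t=5: a0@(0,0):B a1@(0,1):A a2@(0,4):A a3@(1,3):A a4@(1,4):A a5@(0,2):A a6@(1,0):B
t=6: a0@(0,3):B a1@(1,1):A a2@(1,2):A a3@(1,3):A a4@(2,0):A a5@(0,2):A a6@(2,1):B
t=7: a0@(0,0):B a1@(1,1):A a2@(0,1):A a3@(1,3):A a4@(0,4):A a5@(0,2):A a6@(1,0):B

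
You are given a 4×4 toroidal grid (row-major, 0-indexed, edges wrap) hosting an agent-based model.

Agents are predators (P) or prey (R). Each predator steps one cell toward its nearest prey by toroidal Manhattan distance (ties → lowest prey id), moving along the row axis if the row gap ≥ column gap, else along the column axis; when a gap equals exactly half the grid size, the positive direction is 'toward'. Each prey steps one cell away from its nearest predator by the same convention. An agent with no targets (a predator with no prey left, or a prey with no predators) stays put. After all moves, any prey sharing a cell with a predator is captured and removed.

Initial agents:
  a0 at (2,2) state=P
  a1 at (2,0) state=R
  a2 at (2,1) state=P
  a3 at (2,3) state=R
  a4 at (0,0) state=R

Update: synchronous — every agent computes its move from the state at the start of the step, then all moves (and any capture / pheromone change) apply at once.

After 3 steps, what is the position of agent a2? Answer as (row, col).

(0, 0)

t=1: a0@(2,3):P a2@(2,0):P a4@(3,0):R
t=2: a0@(3,3):P a2@(3,0):P a4@(0,0):R
t=3: a0@(0,3):P a2@(0,0):P a4@(1,0):R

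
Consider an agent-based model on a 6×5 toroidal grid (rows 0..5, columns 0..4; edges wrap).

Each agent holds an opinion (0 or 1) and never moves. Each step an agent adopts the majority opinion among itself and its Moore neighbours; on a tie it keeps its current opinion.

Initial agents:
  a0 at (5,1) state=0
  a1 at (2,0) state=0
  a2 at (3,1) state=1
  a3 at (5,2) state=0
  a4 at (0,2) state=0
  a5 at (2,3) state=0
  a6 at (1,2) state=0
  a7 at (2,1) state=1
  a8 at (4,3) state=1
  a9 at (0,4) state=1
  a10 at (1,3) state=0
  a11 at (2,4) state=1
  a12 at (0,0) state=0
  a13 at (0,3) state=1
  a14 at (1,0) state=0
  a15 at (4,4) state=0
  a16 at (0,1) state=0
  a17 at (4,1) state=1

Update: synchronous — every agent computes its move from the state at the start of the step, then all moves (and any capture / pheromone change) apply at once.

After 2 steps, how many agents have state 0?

t=1: a0@(5,1):0 a1@(2,0):1 a2@(3,1):1 a3@(5,2):0 a4@(0,2):0 a5@(2,3):0 a6@(1,2):0 a7@(2,1):0 a8@(4,3):0 a9@(0,4):0 a10@(1,3):0 a11@(2,4):0 a12@(0,0):0 a13@(0,3):0 a14@(1,0):0 a15@(4,4):0 a16@(0,1):0 a17@(4,1):1
t=2: a0@(5,1):0 a1@(2,0):0 a2@(3,1):1 a3@(5,2):0 a4@(0,2):0 a5@(2,3):0 a6@(1,2):0 a7@(2,1):0 a8@(4,3):0 a9@(0,4):0 a10@(1,3):0 a11@(2,4):0 a12@(0,0):0 a13@(0,3):0 a14@(1,0):0 a15@(4,4):0 a16@(0,1):0 a17@(4,1):1

16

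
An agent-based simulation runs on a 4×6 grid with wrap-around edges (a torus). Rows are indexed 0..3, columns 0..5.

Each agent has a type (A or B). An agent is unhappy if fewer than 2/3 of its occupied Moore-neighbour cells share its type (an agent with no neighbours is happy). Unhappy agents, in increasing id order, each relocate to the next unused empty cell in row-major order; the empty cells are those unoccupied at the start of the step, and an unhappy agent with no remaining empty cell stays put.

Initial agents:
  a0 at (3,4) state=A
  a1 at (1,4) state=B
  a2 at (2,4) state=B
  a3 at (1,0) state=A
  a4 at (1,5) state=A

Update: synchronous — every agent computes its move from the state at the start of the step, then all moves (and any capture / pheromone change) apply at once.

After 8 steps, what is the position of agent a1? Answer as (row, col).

t=1: a0@(0,0):A a1@(0,1):B a2@(0,2):B a3@(1,0):A a4@(0,3):A
t=2: a0@(0,4):A a1@(0,5):B a2@(1,1):B a3@(1,2):A a4@(1,3):A
t=3: a0@(0,0):A a1@(0,1):B a2@(0,2):B a3@(0,3):A a4@(1,3):A
t=4: a0@(0,4):A a1@(0,5):B a2@(1,0):B a3@(1,1):A a4@(1,2):A
t=5: a0@(0,0):A a1@(0,1):B a2@(0,2):B a3@(0,3):A a4@(1,2):A
t=6: a0@(0,4):A a1@(0,5):B a2@(1,0):B a3@(1,1):A a4@(1,3):A
t=7: a0@(0,0):A a1@(0,1):B a2@(0,2):B a3@(0,3):A a4@(1,3):A
t=8: a0@(0,4):A a1@(0,5):B a2@(1,0):B a3@(1,1):A a4@(1,2):A

(0, 5)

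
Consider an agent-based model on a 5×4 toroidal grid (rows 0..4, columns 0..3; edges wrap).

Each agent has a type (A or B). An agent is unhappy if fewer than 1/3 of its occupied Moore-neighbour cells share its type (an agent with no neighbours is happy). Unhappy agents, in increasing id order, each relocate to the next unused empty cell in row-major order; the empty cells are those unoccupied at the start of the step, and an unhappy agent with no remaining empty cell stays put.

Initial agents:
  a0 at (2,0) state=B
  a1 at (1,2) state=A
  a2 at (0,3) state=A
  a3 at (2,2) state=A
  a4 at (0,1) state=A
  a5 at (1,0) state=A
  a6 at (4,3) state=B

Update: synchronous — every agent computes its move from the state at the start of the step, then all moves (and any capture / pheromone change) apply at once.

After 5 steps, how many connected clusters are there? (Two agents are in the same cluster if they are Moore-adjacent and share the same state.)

3

t=1: a0@(0,0):B a1@(1,2):A a2@(0,3):A a3@(2,2):A a4@(0,1):A a5@(1,0):A a6@(0,2):B
t=2: a0@(1,1):B a1@(1,2):A a2@(0,3):A a3@(2,2):A a4@(0,1):A a5@(1,0):A a6@(1,3):B
t=3: a0@(0,0):B a1@(1,2):A a2@(0,3):A a3@(2,2):A a4@(0,1):A a5@(1,0):A a6@(0,2):B
t=4: a0@(1,1):B a1@(1,2):A a2@(0,3):A a3@(2,2):A a4@(0,1):A a5@(1,0):A a6@(1,3):B
t=5: a0@(0,0):B a1@(1,2):A a2@(0,3):A a3@(2,2):A a4@(0,1):A a5@(1,0):A a6@(0,2):B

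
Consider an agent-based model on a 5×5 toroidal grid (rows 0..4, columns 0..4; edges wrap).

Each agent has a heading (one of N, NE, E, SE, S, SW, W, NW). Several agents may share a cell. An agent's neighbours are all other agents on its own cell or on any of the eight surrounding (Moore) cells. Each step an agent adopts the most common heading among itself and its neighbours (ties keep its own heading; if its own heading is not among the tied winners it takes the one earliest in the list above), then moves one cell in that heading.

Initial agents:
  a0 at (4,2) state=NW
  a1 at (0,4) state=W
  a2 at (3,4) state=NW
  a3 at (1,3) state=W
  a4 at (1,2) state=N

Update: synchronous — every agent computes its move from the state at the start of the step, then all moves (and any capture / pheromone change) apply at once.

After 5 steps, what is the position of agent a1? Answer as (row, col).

(0, 4)

t=1: a0@(3,1):NW a1@(0,3):W a2@(2,3):NW a3@(1,2):W a4@(0,2):N
t=2: a0@(2,0):NW a1@(0,2):W a2@(1,2):NW a3@(1,1):W a4@(0,1):W
t=3: a0@(1,4):NW a1@(0,1):W a2@(1,1):W a3@(1,0):W a4@(0,0):W
t=4: a0@(1,3):W a1@(0,0):W a2@(1,0):W a3@(1,4):W a4@(0,4):W
t=5: a0@(1,2):W a1@(0,4):W a2@(1,4):W a3@(1,3):W a4@(0,3):W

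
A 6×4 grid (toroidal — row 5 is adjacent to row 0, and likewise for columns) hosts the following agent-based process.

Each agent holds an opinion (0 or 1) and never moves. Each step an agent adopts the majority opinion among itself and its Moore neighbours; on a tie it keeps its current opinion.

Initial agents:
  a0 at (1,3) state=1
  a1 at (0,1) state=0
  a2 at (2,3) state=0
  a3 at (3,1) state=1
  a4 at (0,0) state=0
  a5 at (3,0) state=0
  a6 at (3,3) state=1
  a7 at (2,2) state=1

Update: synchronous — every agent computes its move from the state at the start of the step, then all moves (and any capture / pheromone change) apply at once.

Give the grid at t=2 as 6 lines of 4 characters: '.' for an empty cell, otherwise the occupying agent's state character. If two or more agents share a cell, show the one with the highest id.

00..
...1
..11
11.1
....
....

t=1: a0@(1,3):1 a1@(0,1):0 a2@(2,3):1 a3@(3,1):1 a4@(0,0):0 a5@(3,0):0 a6@(3,3):1 a7@(2,2):1
t=2: a0@(1,3):1 a1@(0,1):0 a2@(2,3):1 a3@(3,1):1 a4@(0,0):0 a5@(3,0):1 a6@(3,3):1 a7@(2,2):1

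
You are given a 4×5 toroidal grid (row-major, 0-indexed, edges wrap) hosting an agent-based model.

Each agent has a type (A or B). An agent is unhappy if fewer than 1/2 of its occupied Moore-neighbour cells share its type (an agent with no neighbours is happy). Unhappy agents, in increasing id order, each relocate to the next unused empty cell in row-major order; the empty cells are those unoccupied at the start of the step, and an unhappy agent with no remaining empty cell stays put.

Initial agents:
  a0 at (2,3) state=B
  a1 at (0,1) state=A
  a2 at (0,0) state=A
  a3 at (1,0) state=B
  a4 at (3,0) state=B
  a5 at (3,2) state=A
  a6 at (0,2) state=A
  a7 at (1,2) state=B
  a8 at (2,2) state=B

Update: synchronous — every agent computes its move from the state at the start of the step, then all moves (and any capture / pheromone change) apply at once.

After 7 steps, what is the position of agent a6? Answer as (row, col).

(0, 2)

t=1: a0@(2,3):B a1@(0,1):A a2@(0,3):A a3@(0,4):B a4@(1,1):B a5@(3,2):A a6@(0,2):A a7@(1,2):B a8@(2,2):B
t=2: a0@(2,3):B a1@(0,1):A a2@(0,3):A a3@(0,0):B a4@(1,1):B a5@(3,2):A a6@(0,2):A a7@(1,2):B a8@(2,2):B
t=3: a0@(2,3):B a1@(0,4):A a2@(0,3):A a3@(0,0):B a4@(1,1):B a5@(3,2):A a6@(0,2):A a7@(1,2):B a8@(2,2):B
t=4: (unchanged — steady state)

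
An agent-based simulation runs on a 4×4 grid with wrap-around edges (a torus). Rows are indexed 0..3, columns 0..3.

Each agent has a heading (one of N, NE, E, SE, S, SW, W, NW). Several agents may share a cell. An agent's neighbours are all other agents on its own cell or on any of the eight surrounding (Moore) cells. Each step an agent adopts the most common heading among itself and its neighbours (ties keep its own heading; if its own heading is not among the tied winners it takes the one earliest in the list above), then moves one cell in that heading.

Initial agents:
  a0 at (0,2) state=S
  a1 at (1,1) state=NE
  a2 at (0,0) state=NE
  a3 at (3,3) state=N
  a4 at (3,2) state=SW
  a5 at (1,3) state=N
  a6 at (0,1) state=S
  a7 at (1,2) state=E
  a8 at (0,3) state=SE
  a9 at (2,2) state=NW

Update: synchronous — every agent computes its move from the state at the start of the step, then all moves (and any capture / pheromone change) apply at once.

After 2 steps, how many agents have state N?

t=1: a0@(1,2):S a1@(0,2):NE a2@(3,1):NE a3@(2,3):N a4@(0,2):S a5@(0,3):N a6@(1,1):S a7@(2,2):S a8@(3,3):N a9@(1,2):N
t=2: a0@(2,2):S a1@(3,2):N a2@(2,2):NE a3@(1,3):N a4@(1,2):S a5@(3,3):N a6@(2,1):S a7@(3,2):S a8@(2,3):N a9@(2,2):S

4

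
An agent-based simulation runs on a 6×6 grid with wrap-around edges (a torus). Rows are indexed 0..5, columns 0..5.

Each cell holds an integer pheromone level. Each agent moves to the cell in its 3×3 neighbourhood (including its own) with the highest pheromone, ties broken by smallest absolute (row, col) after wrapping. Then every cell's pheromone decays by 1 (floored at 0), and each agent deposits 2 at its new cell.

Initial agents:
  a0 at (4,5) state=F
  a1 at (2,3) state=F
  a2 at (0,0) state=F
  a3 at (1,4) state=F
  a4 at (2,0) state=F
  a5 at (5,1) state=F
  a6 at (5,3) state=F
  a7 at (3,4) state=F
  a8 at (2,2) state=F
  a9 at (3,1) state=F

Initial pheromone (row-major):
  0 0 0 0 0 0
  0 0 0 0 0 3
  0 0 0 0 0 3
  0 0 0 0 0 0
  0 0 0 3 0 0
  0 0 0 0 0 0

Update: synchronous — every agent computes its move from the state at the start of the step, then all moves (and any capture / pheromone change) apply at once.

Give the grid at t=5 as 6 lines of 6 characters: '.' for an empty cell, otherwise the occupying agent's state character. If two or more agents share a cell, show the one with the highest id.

t=1: a0@(3,0) a1@(1,2) a2@(1,5) a3@(1,5) a4@(1,5) a5@(0,0) a6@(4,3) a7@(2,5) a8@(1,1) a9@(2,0) | pheromone: 2 0 0 0 0 0 / 0 2 2 0 0 8 / 2 0 0 0 0 4 / 2 0 0 0 0 0 / 0 0 0 4 0 0 / 0 0 0 0 0 0
t=2: a0@(2,5) a1@(1,1) a2@(1,5) a3@(1,5) a4@(1,5) a5@(1,5) a6@(4,3) a7@(1,5) a8@(0,0) a9@(1,5) | pheromone: 3 0 0 0 0 0 / 0 3 1 0 0 19 / 1 0 0 0 0 5 / 1 0 0 0 0 0 / 0 0 0 5 0 0 / 0 0 0 0 0 0
t=3: a0@(1,5) a1@(0,0) a2@(1,5) a3@(1,5) a4@(1,5) a5@(1,5) a6@(4,3) a7@(1,5) a8@(1,5) a9@(1,5) | pheromone: 4 0 0 0 0 0 / 0 2 0 0 0 34 / 0 0 0 0 0 4 / 0 0 0 0 0 0 / 0 0 0 6 0 0 / 0 0 0 0 0 0
t=4: a0@(1,5) a1@(1,5) a2@(1,5) a3@(1,5) a4@(1,5) a5@(1,5) a6@(4,3) a7@(1,5) a8@(1,5) a9@(1,5) | pheromone: 3 0 0 0 0 0 / 0 1 0 0 0 51 / 0 0 0 0 0 3 / 0 0 0 0 0 0 / 0 0 0 7 0 0 / 0 0 0 0 0 0
t=5: a0@(1,5) a1@(1,5) a2@(1,5) a3@(1,5) a4@(1,5) a5@(1,5) a6@(4,3) a7@(1,5) a8@(1,5) a9@(1,5) | pheromone: 2 0 0 0 0 0 / 0 0 0 0 0 68 / 0 0 0 0 0 2 / 0 0 0 0 0 0 / 0 0 0 8 0 0 / 0 0 0 0 0 0

......
.....F
......
......
...F..
......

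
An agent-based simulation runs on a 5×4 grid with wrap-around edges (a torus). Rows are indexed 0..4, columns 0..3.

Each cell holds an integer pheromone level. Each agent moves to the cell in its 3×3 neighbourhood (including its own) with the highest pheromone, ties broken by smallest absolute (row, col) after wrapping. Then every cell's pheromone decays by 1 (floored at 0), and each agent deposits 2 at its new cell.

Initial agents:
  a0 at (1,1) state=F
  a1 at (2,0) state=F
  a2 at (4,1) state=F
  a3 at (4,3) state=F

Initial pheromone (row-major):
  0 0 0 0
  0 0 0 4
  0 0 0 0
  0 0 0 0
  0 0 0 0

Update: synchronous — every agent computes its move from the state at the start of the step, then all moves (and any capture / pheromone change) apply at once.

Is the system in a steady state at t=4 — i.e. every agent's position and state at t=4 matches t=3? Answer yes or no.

t=1: a0@(0,0) a1@(1,3) a2@(0,0) a3@(0,0) | pheromone: 6 0 0 0 / 0 0 0 5 / 0 0 0 0 / 0 0 0 0 / 0 0 0 0
t=2: a0@(0,0) a1@(0,0) a2@(0,0) a3@(0,0) | pheromone: 13 0 0 0 / 0 0 0 4 / 0 0 0 0 / 0 0 0 0 / 0 0 0 0
t=3: a0@(0,0) a1@(0,0) a2@(0,0) a3@(0,0) | pheromone: 20 0 0 0 / 0 0 0 3 / 0 0 0 0 / 0 0 0 0 / 0 0 0 0
t=4: a0@(0,0) a1@(0,0) a2@(0,0) a3@(0,0) | pheromone: 27 0 0 0 / 0 0 0 2 / 0 0 0 0 / 0 0 0 0 / 0 0 0 0

yes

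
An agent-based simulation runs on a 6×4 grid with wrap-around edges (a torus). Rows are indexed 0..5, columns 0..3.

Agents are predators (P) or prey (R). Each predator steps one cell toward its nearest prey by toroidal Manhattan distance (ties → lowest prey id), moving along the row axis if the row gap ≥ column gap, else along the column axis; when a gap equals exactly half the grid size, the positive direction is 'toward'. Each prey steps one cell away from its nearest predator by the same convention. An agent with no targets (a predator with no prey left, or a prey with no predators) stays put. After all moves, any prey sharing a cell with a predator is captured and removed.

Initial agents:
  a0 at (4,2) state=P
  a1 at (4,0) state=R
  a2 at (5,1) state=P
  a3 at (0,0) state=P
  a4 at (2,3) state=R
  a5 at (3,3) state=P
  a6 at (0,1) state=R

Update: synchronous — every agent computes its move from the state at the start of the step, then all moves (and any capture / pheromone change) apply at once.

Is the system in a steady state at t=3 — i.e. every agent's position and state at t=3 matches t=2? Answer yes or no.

no

t=1: a0@(4,3):P a2@(0,1):P a3@(0,1):P a4@(1,3):R a5@(2,3):P a6@(1,1):R
t=2: a0@(5,3):P a2@(1,1):P a3@(1,1):P a4@(0,3):R a5@(1,3):P a6@(2,1):R
t=3: a0@(0,3):P a2@(2,1):P a3@(2,1):P a4@(1,3):R a5@(0,3):P a6@(3,1):R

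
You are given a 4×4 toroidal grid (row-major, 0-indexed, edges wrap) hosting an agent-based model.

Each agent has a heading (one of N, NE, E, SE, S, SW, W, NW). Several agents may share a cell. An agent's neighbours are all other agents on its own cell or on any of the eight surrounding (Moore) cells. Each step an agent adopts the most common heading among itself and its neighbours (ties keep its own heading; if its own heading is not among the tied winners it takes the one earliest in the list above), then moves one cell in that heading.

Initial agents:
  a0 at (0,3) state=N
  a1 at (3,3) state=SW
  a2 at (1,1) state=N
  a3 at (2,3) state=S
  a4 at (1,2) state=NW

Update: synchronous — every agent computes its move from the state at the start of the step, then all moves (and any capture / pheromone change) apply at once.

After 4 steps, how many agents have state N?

5

t=1: a0@(3,3):N a1@(0,2):SW a2@(0,1):N a3@(3,3):S a4@(0,2):N
t=2: a0@(2,3):N a1@(3,2):N a2@(3,1):N a3@(2,3):N a4@(3,2):N
t=3: a0@(1,3):N a1@(2,2):N a2@(2,1):N a3@(1,3):N a4@(2,2):N
t=4: a0@(0,3):N a1@(1,2):N a2@(1,1):N a3@(0,3):N a4@(1,2):N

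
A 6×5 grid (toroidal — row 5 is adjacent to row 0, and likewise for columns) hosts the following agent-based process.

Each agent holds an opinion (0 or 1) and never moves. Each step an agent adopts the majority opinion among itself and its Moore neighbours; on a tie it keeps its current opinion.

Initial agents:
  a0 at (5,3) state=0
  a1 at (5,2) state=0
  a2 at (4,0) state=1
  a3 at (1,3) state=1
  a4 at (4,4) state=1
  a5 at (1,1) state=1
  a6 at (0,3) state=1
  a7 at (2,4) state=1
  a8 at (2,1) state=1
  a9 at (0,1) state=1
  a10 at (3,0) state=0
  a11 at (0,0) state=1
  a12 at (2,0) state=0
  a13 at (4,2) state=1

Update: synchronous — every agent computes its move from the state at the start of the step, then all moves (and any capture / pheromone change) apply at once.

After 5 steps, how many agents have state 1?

t=1: a0@(5,3):1 a1@(5,2):1 a2@(4,0):1 a3@(1,3):1 a4@(4,4):1 a5@(1,1):1 a6@(0,3):1 a7@(2,4):1 a8@(2,1):1 a9@(0,1):1 a10@(3,0):1 a11@(0,0):1 a12@(2,0):1 a13@(4,2):0
t=2: a0@(5,3):1 a1@(5,2):1 a2@(4,0):1 a3@(1,3):1 a4@(4,4):1 a5@(1,1):1 a6@(0,3):1 a7@(2,4):1 a8@(2,1):1 a9@(0,1):1 a10@(3,0):1 a11@(0,0):1 a12@(2,0):1 a13@(4,2):1
t=3: (unchanged — steady state)

14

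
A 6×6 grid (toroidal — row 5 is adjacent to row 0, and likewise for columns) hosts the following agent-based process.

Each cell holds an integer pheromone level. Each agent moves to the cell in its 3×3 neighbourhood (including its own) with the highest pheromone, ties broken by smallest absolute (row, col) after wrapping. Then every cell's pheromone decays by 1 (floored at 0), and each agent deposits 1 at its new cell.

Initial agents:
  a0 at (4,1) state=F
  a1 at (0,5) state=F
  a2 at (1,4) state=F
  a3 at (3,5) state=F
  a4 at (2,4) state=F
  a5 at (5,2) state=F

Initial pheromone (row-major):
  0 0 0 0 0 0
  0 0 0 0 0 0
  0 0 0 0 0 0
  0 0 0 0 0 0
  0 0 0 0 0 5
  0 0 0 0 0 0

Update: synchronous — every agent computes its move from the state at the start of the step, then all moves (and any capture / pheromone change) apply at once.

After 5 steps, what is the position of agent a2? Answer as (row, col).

t=1: a0@(3,0) a1@(0,0) a2@(0,3) a3@(4,5) a4@(1,3) a5@(0,1) | pheromone: 1 1 0 1 0 0 / 0 0 0 1 0 0 / 0 0 0 0 0 0 / 1 0 0 0 0 0 / 0 0 0 0 0 5 / 0 0 0 0 0 0
t=2: a0@(4,5) a1@(0,0) a2@(0,3) a3@(4,5) a4@(0,3) a5@(0,0) | pheromone: 2 0 0 2 0 0 / 0 0 0 0 0 0 / 0 0 0 0 0 0 / 0 0 0 0 0 0 / 0 0 0 0 0 6 / 0 0 0 0 0 0
t=3: a0@(4,5) a1@(0,0) a2@(0,3) a3@(4,5) a4@(0,3) a5@(0,0) | pheromone: 3 0 0 3 0 0 / 0 0 0 0 0 0 / 0 0 0 0 0 0 / 0 0 0 0 0 0 / 0 0 0 0 0 7 / 0 0 0 0 0 0
t=4: a0@(4,5) a1@(0,0) a2@(0,3) a3@(4,5) a4@(0,3) a5@(0,0) | pheromone: 4 0 0 4 0 0 / 0 0 0 0 0 0 / 0 0 0 0 0 0 / 0 0 0 0 0 0 / 0 0 0 0 0 8 / 0 0 0 0 0 0
t=5: a0@(4,5) a1@(0,0) a2@(0,3) a3@(4,5) a4@(0,3) a5@(0,0) | pheromone: 5 0 0 5 0 0 / 0 0 0 0 0 0 / 0 0 0 0 0 0 / 0 0 0 0 0 0 / 0 0 0 0 0 9 / 0 0 0 0 0 0

(0, 3)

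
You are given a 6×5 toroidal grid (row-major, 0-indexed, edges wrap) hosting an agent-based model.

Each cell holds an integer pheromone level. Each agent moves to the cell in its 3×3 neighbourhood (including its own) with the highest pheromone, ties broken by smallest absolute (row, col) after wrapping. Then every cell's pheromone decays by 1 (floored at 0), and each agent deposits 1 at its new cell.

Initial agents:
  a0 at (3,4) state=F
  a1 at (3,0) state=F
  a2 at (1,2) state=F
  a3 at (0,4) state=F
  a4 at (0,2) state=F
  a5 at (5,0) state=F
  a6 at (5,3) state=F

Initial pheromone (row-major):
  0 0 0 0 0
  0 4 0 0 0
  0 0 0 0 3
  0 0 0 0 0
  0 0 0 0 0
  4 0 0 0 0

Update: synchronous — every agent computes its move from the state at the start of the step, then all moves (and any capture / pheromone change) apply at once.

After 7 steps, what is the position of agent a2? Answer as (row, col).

(1, 1)

t=1: a0@(2,4) a1@(2,4) a2@(1,1) a3@(5,0) a4@(1,1) a5@(5,0) a6@(0,2) | pheromone: 0 0 1 0 0 / 0 5 0 0 0 / 0 0 0 0 4 / 0 0 0 0 0 / 0 0 0 0 0 / 5 0 0 0 0
t=2: a0@(2,4) a1@(2,4) a2@(1,1) a3@(5,0) a4@(1,1) a5@(5,0) a6@(1,1) | pheromone: 0 0 0 0 0 / 0 7 0 0 0 / 0 0 0 0 5 / 0 0 0 0 0 / 0 0 0 0 0 / 6 0 0 0 0
t=3: a0@(2,4) a1@(2,4) a2@(1,1) a3@(5,0) a4@(1,1) a5@(5,0) a6@(1,1) | pheromone: 0 0 0 0 0 / 0 9 0 0 0 / 0 0 0 0 6 / 0 0 0 0 0 / 0 0 0 0 0 / 7 0 0 0 0
t=4: a0@(2,4) a1@(2,4) a2@(1,1) a3@(5,0) a4@(1,1) a5@(5,0) a6@(1,1) | pheromone: 0 0 0 0 0 / 0 11 0 0 0 / 0 0 0 0 7 / 0 0 0 0 0 / 0 0 0 0 0 / 8 0 0 0 0
t=5: a0@(2,4) a1@(2,4) a2@(1,1) a3@(5,0) a4@(1,1) a5@(5,0) a6@(1,1) | pheromone: 0 0 0 0 0 / 0 13 0 0 0 / 0 0 0 0 8 / 0 0 0 0 0 / 0 0 0 0 0 / 9 0 0 0 0
t=6: a0@(2,4) a1@(2,4) a2@(1,1) a3@(5,0) a4@(1,1) a5@(5,0) a6@(1,1) | pheromone: 0 0 0 0 0 / 0 15 0 0 0 / 0 0 0 0 9 / 0 0 0 0 0 / 0 0 0 0 0 / 10 0 0 0 0
t=7: a0@(2,4) a1@(2,4) a2@(1,1) a3@(5,0) a4@(1,1) a5@(5,0) a6@(1,1) | pheromone: 0 0 0 0 0 / 0 17 0 0 0 / 0 0 0 0 10 / 0 0 0 0 0 / 0 0 0 0 0 / 11 0 0 0 0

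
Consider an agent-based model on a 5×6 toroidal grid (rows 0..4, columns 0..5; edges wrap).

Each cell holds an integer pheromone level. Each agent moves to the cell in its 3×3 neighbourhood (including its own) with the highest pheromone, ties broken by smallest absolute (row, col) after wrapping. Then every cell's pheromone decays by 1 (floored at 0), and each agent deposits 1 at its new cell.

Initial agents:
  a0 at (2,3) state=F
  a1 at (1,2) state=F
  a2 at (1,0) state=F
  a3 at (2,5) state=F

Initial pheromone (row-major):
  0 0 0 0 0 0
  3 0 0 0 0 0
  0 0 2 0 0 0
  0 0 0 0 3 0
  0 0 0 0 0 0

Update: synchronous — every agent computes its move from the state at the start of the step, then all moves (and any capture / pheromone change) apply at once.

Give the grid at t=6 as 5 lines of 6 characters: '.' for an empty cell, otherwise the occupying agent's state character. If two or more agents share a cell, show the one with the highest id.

t=1: a0@(3,4) a1@(2,2) a2@(1,0) a3@(1,0) | pheromone: 0 0 0 0 0 0 / 4 0 0 0 0 0 / 0 0 2 0 0 0 / 0 0 0 0 3 0 / 0 0 0 0 0 0
t=2: a0@(3,4) a1@(2,2) a2@(1,0) a3@(1,0) | pheromone: 0 0 0 0 0 0 / 5 0 0 0 0 0 / 0 0 2 0 0 0 / 0 0 0 0 3 0 / 0 0 0 0 0 0
t=3: a0@(3,4) a1@(2,2) a2@(1,0) a3@(1,0) | pheromone: 0 0 0 0 0 0 / 6 0 0 0 0 0 / 0 0 2 0 0 0 / 0 0 0 0 3 0 / 0 0 0 0 0 0
t=4: a0@(3,4) a1@(2,2) a2@(1,0) a3@(1,0) | pheromone: 0 0 0 0 0 0 / 7 0 0 0 0 0 / 0 0 2 0 0 0 / 0 0 0 0 3 0 / 0 0 0 0 0 0
t=5: a0@(3,4) a1@(2,2) a2@(1,0) a3@(1,0) | pheromone: 0 0 0 0 0 0 / 8 0 0 0 0 0 / 0 0 2 0 0 0 / 0 0 0 0 3 0 / 0 0 0 0 0 0
t=6: a0@(3,4) a1@(2,2) a2@(1,0) a3@(1,0) | pheromone: 0 0 0 0 0 0 / 9 0 0 0 0 0 / 0 0 2 0 0 0 / 0 0 0 0 3 0 / 0 0 0 0 0 0

......
F.....
..F...
....F.
......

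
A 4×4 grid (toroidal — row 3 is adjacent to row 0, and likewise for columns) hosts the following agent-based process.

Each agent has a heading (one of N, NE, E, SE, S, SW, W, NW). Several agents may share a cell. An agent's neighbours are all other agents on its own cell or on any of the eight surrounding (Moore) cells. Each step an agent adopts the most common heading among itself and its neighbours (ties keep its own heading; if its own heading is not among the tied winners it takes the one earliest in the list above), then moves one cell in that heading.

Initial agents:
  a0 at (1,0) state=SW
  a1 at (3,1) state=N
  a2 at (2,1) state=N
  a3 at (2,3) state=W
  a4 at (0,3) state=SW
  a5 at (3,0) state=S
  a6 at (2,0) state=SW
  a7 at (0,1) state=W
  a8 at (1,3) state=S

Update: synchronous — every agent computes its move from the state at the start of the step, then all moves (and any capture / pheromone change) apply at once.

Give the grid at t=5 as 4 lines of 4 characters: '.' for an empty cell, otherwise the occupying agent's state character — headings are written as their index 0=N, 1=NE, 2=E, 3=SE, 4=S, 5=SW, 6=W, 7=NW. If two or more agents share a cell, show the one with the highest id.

....
..5.
..55
5.55

t=1: a0@(2,3):SW a1@(2,1):N a2@(1,1):N a3@(3,3):S a4@(1,2):SW a5@(2,0):N a6@(3,3):SW a7@(0,0):W a8@(2,2):SW
t=2: a0@(3,2):SW a1@(1,1):N a2@(0,1):N a3@(0,2):SW a4@(2,1):SW a5@(1,0):N a6@(0,2):SW a7@(0,3):W a8@(3,1):SW
t=3: a0@(0,1):SW a1@(0,1):N a2@(1,0):SW a3@(1,1):SW a4@(3,0):SW a5@(0,0):N a6@(1,1):SW a7@(1,2):SW a8@(0,0):SW
t=4: a0@(1,0):SW a1@(1,0):SW a2@(2,3):SW a3@(2,0):SW a4@(0,3):SW a5@(1,3):SW a6@(2,0):SW a7@(2,1):SW a8@(1,3):SW
t=5: a0@(2,3):SW a1@(2,3):SW a2@(3,2):SW a3@(3,3):SW a4@(1,2):SW a5@(2,2):SW a6@(3,3):SW a7@(3,0):SW a8@(2,2):SW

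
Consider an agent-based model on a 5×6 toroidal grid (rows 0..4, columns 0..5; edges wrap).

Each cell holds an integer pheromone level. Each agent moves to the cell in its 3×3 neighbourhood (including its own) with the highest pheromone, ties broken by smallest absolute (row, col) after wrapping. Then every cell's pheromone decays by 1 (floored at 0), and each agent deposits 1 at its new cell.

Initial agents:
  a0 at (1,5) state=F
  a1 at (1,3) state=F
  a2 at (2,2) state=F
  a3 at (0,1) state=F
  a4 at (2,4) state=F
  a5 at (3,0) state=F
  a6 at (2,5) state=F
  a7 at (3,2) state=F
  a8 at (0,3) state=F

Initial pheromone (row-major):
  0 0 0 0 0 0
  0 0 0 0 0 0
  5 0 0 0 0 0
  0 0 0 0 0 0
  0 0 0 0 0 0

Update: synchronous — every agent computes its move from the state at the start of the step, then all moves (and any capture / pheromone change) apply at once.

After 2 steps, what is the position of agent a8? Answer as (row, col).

t=1: a0@(2,0) a1@(0,2) a2@(1,1) a3@(0,0) a4@(1,3) a5@(2,0) a6@(2,0) a7@(2,1) a8@(0,2) | pheromone: 1 0 2 0 0 0 / 0 1 0 1 0 0 / 7 1 0 0 0 0 / 0 0 0 0 0 0 / 0 0 0 0 0 0
t=2: a0@(2,0) a1@(0,2) a2@(2,0) a3@(0,0) a4@(0,2) a5@(2,0) a6@(2,0) a7@(2,0) a8@(0,2) | pheromone: 1 0 4 0 0 0 / 0 0 0 0 0 0 / 11 0 0 0 0 0 / 0 0 0 0 0 0 / 0 0 0 0 0 0

(0, 2)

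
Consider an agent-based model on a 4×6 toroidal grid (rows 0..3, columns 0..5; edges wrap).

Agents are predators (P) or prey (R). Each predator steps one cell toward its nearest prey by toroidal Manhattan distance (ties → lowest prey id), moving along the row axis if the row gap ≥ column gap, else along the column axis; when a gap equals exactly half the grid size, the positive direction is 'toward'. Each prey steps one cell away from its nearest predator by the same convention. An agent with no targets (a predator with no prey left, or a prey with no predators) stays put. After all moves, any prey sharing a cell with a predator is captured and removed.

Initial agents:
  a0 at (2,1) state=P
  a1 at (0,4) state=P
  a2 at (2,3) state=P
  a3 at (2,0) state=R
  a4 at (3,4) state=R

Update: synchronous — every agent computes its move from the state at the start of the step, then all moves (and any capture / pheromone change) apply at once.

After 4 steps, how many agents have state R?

t=1: a0@(2,0):P a1@(3,4):P a2@(3,3):P a3@(2,5):R a4@(2,4):R
t=2: a0@(2,5):P a1@(2,4):P a2@(2,3):P a4@(1,4):R
t=3: a0@(1,5):P a1@(1,4):P a2@(1,3):P a4@(0,4):R
t=4: a0@(0,5):P a1@(0,4):P a2@(0,3):P a4@(3,4):R

1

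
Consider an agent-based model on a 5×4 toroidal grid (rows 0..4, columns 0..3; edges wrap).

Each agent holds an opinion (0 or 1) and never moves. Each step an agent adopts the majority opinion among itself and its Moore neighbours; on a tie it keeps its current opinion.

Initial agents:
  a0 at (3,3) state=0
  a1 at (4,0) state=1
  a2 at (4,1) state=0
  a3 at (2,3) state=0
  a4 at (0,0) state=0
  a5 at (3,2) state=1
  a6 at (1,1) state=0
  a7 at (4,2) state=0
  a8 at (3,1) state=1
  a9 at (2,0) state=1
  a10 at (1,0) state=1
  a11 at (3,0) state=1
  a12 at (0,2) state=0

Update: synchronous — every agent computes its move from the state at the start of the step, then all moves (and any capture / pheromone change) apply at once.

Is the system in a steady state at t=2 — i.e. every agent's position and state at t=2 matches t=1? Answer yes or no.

t=1: a0@(3,3):1 a1@(4,0):1 a2@(4,1):0 a3@(2,3):1 a4@(0,0):0 a5@(3,2):0 a6@(1,1):0 a7@(4,2):0 a8@(3,1):1 a9@(2,0):1 a10@(1,0):0 a11@(3,0):1 a12@(0,2):0
t=2: (unchanged — steady state)

yes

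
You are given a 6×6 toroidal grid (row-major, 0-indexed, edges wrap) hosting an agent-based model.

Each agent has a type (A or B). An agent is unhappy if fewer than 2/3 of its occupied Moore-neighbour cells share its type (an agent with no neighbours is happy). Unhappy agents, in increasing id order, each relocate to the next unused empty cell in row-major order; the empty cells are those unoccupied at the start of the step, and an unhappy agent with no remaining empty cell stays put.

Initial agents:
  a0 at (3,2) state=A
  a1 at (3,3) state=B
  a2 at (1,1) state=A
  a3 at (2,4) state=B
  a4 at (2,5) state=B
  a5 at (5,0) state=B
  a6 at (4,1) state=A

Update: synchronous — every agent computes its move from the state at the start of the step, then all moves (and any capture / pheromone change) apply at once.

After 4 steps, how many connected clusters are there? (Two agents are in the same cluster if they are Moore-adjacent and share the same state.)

t=1: a0@(0,0):A a1@(0,1):B a2@(1,1):A a3@(2,4):B a4@(2,5):B a5@(0,2):B a6@(0,3):A
t=2: a0@(0,4):A a1@(0,5):B a2@(1,0):A a3@(2,4):B a4@(2,5):B a5@(1,2):B a6@(1,3):A
t=3: a0@(0,0):A a1@(0,1):B a2@(0,2):A a3@(0,3):B a4@(1,1):B a5@(1,4):B a6@(1,5):A
t=4: a0@(0,4):A a1@(0,5):B a2@(1,0):A a3@(1,2):B a4@(1,3):B a5@(2,0):B a6@(2,1):A

5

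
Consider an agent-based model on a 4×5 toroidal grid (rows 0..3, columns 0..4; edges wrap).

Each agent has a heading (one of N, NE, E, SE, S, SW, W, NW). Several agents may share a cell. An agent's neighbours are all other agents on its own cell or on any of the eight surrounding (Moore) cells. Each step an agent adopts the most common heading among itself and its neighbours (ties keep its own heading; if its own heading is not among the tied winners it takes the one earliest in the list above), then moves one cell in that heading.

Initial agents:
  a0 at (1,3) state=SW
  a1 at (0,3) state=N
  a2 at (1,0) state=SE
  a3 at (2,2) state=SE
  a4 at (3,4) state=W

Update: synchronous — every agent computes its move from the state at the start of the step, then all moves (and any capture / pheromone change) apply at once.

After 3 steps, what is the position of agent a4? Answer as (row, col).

t=1: a0@(2,2):SW a1@(3,3):N a2@(2,1):SE a3@(3,3):SE a4@(3,3):W
t=2: a0@(3,3):SE a1@(2,3):N a2@(3,2):SE a3@(0,4):SE a4@(3,2):W
t=3: a0@(0,4):SE a1@(3,4):SE a2@(0,3):SE a3@(1,0):SE a4@(0,3):SE

(0, 3)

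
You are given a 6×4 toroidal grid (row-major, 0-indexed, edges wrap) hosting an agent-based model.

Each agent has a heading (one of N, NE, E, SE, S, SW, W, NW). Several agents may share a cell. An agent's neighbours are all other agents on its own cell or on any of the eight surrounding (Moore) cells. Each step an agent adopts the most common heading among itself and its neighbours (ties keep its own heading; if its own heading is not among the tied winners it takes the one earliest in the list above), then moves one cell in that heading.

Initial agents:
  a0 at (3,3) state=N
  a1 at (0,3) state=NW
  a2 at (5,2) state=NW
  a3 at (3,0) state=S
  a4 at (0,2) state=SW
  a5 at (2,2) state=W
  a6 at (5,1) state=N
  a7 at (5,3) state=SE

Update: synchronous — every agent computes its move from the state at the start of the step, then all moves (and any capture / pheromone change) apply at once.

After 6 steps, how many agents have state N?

1

t=1: a0@(2,3):N a1@(5,2):NW a2@(4,1):NW a3@(4,0):S a4@(5,1):NW a5@(2,1):W a6@(4,1):N a7@(4,2):NW
t=2: a0@(1,3):N a1@(4,1):NW a2@(3,0):NW a3@(3,3):NW a4@(4,0):NW a5@(2,0):W a6@(3,0):NW a7@(3,1):NW
t=3: a0@(0,3):N a1@(3,0):NW a2@(2,3):NW a3@(2,2):NW a4@(3,3):NW a5@(1,3):NW a6@(2,3):NW a7@(2,0):NW
t=4: a0@(5,3):N a1@(2,3):NW a2@(1,2):NW a3@(1,1):NW a4@(2,2):NW a5@(0,2):NW a6@(1,2):NW a7@(1,3):NW
t=5: a0@(4,3):N a1@(1,2):NW a2@(0,1):NW a3@(0,0):NW a4@(1,1):NW a5@(5,1):NW a6@(0,1):NW a7@(0,2):NW
t=6: a0@(3,3):N a1@(0,1):NW a2@(5,0):NW a3@(5,3):NW a4@(0,0):NW a5@(4,0):NW a6@(5,0):NW a7@(5,1):NW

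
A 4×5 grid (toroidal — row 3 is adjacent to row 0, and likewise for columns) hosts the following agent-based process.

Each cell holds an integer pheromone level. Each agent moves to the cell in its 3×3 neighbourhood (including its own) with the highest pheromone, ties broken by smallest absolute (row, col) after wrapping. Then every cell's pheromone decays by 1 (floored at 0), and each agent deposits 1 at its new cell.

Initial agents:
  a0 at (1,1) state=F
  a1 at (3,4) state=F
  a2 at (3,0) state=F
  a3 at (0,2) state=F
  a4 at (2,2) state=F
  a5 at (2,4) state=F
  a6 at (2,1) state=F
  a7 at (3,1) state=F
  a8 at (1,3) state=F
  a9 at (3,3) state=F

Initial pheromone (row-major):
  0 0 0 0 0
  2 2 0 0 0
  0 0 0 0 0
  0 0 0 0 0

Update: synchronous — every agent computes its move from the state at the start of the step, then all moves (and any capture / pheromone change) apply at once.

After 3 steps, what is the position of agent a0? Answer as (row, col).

t=1: a0@(1,0) a1@(0,0) a2@(0,0) a3@(1,1) a4@(1,1) a5@(1,0) a6@(1,0) a7@(0,0) a8@(0,2) a9@(0,2) | pheromone: 3 0 2 0 0 / 4 3 0 0 0 / 0 0 0 0 0 / 0 0 0 0 0
t=2: a0@(1,0) a1@(1,0) a2@(1,0) a3@(1,0) a4@(1,0) a5@(1,0) a6@(1,0) a7@(1,0) a8@(1,1) a9@(1,1) | pheromone: 2 0 1 0 0 / 11 4 0 0 0 / 0 0 0 0 0 / 0 0 0 0 0
t=3: a0@(1,0) a1@(1,0) a2@(1,0) a3@(1,0) a4@(1,0) a5@(1,0) a6@(1,0) a7@(1,0) a8@(1,0) a9@(1,0) | pheromone: 1 0 0 0 0 / 20 3 0 0 0 / 0 0 0 0 0 / 0 0 0 0 0

(1, 0)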